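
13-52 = -39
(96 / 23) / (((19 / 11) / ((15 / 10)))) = 1584 / 437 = 3.62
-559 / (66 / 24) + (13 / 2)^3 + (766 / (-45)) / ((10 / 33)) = 100181 / 6600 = 15.18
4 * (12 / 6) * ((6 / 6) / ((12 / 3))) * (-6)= -12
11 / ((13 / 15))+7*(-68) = -6023 / 13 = -463.31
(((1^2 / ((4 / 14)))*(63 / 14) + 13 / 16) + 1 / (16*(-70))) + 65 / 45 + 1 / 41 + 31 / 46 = 177793123 / 9505440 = 18.70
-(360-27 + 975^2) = -950958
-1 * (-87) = 87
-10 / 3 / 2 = -5 / 3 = -1.67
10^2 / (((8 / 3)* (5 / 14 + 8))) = 175 / 39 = 4.49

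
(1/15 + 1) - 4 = -2.93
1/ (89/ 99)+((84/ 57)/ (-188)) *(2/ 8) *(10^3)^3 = -155749911593/ 79477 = -1959685.34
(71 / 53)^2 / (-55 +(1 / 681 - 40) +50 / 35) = -24030447 / 1252948832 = -0.02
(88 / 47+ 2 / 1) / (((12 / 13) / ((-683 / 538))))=-807989 / 151716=-5.33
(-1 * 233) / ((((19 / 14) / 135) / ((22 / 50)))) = -968814 / 95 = -10198.04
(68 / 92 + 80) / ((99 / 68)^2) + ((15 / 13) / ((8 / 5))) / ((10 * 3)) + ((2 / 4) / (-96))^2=152505696505 / 4001107968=38.12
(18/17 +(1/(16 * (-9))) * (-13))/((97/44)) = 319/612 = 0.52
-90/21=-30/7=-4.29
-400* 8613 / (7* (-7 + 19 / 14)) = 87220.25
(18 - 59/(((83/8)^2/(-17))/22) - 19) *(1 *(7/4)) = 356.99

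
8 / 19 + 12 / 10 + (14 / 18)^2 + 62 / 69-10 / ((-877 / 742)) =1798207069 / 155215845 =11.59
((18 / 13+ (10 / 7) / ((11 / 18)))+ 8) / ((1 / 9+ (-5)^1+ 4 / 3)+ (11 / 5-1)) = -4.98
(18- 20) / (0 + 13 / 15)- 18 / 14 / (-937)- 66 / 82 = -10876584 / 3495947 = -3.11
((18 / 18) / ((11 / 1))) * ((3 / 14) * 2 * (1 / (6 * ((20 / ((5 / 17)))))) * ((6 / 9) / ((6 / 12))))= 1 / 7854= 0.00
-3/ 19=-0.16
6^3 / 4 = 54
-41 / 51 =-0.80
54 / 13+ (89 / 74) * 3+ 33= 40.76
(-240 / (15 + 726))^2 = 6400 / 61009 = 0.10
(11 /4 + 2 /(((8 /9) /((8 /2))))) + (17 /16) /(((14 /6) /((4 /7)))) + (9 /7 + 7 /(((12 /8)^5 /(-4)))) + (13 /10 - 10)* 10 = -1842997 /23814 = -77.39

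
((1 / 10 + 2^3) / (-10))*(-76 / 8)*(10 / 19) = 81 / 20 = 4.05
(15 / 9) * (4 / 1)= 6.67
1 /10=0.10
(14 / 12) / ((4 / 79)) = 553 / 24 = 23.04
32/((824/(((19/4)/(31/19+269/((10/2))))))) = 1805/542398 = 0.00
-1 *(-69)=69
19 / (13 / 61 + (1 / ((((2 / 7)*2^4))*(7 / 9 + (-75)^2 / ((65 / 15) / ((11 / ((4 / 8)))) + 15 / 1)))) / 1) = 124180674848 / 1396735265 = 88.91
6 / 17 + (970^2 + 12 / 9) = 47985986 / 51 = 940901.69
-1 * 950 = -950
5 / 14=0.36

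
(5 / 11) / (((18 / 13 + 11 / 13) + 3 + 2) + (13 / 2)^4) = 0.00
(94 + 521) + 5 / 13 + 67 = 8871 / 13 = 682.38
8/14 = 4/7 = 0.57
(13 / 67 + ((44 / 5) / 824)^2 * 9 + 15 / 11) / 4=1218715793 / 3127533200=0.39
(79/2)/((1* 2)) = 79/4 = 19.75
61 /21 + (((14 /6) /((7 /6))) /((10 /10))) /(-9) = 169 /63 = 2.68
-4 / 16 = -1 / 4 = -0.25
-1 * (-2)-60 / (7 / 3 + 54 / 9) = -26 / 5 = -5.20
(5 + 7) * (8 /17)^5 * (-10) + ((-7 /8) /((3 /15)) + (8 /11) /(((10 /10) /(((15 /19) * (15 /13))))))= -6.48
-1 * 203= -203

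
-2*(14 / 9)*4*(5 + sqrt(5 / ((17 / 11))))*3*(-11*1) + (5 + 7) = 1232*sqrt(935) / 51 + 6196 / 3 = 2804.00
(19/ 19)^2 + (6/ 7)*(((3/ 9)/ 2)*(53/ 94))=711/ 658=1.08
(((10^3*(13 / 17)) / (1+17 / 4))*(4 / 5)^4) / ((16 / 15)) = 55.93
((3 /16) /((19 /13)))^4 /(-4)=-0.00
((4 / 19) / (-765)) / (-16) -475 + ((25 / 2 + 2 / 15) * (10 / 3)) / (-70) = -21506703 / 45220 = -475.60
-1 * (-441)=441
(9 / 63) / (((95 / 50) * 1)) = 10 / 133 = 0.08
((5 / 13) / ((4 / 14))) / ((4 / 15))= 525 / 104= 5.05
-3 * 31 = -93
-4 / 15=-0.27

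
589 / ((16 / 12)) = 1767 / 4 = 441.75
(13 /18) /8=13 /144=0.09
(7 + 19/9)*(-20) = -1640/9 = -182.22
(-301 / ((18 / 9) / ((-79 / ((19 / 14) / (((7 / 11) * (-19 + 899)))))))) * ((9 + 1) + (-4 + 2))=745709440 / 19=39247865.26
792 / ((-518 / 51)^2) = 514998 / 67081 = 7.68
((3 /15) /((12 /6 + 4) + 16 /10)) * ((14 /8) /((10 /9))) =63 /1520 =0.04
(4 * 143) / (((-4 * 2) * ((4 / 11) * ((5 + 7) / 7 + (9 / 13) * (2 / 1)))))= -143143 / 2256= -63.45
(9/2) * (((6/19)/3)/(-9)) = -1/19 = -0.05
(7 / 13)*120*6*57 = 287280 / 13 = 22098.46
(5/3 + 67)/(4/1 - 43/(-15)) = 10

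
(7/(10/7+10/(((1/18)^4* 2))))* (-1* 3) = -147/3674170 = -0.00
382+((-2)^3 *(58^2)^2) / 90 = -45248794 / 45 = -1005528.76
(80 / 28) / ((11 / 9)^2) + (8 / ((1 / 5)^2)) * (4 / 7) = 14060 / 121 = 116.20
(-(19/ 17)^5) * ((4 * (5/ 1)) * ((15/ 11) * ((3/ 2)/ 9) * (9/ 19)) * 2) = -117288900/ 15618427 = -7.51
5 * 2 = 10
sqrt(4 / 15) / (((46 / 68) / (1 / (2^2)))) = 17 * sqrt(15) / 345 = 0.19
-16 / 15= -1.07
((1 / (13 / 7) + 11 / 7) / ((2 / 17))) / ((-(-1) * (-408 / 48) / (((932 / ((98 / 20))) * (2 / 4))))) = -894720 / 4459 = -200.65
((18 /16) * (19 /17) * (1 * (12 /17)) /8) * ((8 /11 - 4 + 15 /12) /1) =-45657 /203456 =-0.22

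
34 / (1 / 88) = 2992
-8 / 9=-0.89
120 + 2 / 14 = 841 / 7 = 120.14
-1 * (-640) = 640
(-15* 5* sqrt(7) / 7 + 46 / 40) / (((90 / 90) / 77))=1771 / 20 - 825* sqrt(7)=-2094.19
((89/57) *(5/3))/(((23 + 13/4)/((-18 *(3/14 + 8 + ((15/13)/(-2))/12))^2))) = 9436587675/4405492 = 2142.01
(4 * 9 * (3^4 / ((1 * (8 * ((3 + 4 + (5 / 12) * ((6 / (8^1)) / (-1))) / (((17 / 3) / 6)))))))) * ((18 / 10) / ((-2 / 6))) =-148716 / 535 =-277.97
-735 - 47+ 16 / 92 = -17982 / 23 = -781.83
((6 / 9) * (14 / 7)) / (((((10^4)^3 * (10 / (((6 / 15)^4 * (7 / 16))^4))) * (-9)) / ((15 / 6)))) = -2401 / 4119873046875000000000000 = -0.00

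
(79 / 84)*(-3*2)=-79 / 14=-5.64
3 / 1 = 3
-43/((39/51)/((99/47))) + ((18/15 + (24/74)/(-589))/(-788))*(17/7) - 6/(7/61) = -31350164911953/183621062170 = -170.73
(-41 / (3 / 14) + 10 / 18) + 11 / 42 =-24005 / 126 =-190.52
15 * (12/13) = 180/13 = 13.85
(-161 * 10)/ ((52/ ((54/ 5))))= -4347/ 13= -334.38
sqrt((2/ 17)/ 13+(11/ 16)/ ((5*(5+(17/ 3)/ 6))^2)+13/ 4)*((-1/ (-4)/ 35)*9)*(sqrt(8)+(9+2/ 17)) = 36*sqrt(1424087977)/ 4138225+279*sqrt(2848175954)/ 14069965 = 1.39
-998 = -998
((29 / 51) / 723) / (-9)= -0.00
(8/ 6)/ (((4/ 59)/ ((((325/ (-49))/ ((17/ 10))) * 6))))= -383500/ 833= -460.38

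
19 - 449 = -430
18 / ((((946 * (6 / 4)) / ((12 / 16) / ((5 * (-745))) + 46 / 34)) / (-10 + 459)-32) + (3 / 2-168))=-5538578436 / 60359346797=-0.09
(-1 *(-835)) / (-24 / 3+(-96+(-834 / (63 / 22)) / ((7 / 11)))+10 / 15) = -122745 / 82466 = -1.49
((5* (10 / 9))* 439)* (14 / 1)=307300 / 9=34144.44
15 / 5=3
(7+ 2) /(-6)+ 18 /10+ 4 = 43 /10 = 4.30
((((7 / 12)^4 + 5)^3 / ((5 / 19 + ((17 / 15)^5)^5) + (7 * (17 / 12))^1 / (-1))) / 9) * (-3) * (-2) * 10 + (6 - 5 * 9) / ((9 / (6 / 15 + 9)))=107132337292457464218673296363649820194373 / 3984194723452360557604789938954546708480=26.89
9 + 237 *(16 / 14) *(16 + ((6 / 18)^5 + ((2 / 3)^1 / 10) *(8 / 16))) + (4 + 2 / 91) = 160572793 / 36855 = 4356.88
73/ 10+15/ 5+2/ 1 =123/ 10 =12.30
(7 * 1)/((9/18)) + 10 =24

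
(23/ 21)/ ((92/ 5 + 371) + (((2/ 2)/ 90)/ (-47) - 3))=32430/ 11441297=0.00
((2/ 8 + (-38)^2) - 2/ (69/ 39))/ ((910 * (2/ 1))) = 132767/ 167440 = 0.79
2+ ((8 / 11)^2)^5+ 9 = 11.04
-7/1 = -7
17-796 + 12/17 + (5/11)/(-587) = -85432652/109769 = -778.29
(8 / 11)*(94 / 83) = 752 / 913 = 0.82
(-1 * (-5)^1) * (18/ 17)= 90/ 17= 5.29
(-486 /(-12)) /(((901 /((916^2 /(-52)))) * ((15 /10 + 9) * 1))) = -5663628 /81991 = -69.08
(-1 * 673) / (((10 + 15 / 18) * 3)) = -1346 / 65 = -20.71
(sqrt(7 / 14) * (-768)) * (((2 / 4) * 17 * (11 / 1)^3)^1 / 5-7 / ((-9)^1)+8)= -1233544.20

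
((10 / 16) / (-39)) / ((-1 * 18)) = 5 / 5616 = 0.00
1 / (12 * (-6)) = -0.01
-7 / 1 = -7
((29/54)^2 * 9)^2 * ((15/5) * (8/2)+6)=707281/5832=121.28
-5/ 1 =-5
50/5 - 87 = -77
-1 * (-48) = 48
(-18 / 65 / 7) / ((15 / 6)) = -36 / 2275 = -0.02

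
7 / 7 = 1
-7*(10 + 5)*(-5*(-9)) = -4725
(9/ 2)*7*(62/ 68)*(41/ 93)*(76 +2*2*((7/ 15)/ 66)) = 5400479/ 5610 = 962.65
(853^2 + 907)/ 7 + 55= 104128.71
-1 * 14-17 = -31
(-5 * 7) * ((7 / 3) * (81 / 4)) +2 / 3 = -19837 / 12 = -1653.08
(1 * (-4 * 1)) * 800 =-3200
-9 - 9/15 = -48/5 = -9.60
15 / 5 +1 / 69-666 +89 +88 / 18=-117803 / 207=-569.10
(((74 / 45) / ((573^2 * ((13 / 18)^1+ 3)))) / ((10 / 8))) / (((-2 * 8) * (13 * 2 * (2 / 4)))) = -37 / 7149363975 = -0.00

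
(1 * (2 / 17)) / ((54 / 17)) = 1 / 27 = 0.04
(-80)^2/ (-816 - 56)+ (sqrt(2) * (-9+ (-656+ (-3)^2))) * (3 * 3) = -5904 * sqrt(2) - 800/ 109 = -8356.86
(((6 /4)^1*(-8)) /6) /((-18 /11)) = 11 /9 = 1.22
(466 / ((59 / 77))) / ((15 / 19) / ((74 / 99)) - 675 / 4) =-14414312 / 3974535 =-3.63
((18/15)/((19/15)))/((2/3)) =27/19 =1.42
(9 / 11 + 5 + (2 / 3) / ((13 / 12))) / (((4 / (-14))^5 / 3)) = -5798415 / 572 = -10137.09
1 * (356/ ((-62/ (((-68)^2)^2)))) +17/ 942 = -3585143601649/ 29202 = -122770481.53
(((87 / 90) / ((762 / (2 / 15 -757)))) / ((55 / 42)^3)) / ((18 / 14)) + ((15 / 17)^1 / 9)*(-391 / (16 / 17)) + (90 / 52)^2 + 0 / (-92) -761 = -10272206245562221 / 12855263850000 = -799.07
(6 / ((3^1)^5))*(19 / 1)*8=304 / 81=3.75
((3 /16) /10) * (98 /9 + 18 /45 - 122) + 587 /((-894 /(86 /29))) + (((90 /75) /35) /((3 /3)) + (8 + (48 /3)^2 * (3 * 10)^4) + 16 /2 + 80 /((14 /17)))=2508808488634257 /12098800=207360109.15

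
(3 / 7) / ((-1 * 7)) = -3 / 49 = -0.06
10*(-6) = -60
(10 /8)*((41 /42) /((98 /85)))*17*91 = 3850925 /2352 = 1637.30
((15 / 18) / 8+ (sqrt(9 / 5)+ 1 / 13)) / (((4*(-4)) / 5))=-3*sqrt(5) / 16 - 565 / 9984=-0.48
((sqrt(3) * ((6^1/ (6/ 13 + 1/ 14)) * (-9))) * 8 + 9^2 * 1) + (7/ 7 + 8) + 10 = 100-78624 * sqrt(3)/ 97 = -1303.93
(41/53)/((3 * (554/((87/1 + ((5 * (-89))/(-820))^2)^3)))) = 12942667812986627617/41800946979987456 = 309.63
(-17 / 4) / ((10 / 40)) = -17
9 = 9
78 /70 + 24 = 879 /35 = 25.11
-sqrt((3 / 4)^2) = -3 / 4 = -0.75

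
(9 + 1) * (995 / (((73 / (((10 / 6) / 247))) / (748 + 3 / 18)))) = 688.10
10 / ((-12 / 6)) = -5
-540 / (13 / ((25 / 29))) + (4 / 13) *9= -33.04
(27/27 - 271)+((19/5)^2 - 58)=-7839/25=-313.56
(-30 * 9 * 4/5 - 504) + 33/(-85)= -61233/85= -720.39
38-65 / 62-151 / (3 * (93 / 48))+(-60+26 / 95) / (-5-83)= 4529531 / 388740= 11.65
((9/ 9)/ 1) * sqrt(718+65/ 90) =sqrt(25874)/ 6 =26.81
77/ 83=0.93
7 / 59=0.12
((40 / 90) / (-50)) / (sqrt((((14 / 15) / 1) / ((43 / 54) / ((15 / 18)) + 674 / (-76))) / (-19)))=-0.11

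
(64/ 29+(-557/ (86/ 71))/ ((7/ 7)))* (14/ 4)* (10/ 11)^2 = -199737825/ 150887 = -1323.76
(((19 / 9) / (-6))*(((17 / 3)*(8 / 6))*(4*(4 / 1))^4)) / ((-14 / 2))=42336256 / 1701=24889.04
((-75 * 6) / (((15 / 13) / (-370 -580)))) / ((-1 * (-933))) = 123500 / 311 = 397.11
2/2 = 1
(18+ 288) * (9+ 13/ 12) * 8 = 24684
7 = 7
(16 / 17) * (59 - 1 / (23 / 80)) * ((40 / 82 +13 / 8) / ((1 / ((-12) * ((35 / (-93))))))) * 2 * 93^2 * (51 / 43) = 414798919920 / 40549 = 10229572.12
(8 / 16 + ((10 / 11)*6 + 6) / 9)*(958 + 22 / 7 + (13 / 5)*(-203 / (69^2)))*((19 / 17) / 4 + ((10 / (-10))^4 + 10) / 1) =1596771564557 / 83095320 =19216.14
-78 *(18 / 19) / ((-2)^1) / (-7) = -702 / 133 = -5.28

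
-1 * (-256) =256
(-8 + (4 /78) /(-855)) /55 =-266762 /1833975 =-0.15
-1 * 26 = -26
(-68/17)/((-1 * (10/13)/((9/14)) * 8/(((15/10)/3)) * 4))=117/2240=0.05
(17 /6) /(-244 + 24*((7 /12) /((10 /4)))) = -0.01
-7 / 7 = -1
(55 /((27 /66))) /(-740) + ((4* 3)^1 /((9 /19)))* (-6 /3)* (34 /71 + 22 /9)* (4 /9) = -84277013 /1276722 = -66.01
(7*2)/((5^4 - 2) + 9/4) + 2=2.02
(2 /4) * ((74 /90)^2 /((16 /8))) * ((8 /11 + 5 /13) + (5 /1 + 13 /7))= 3640171 /2702700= 1.35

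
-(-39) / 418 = 39 / 418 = 0.09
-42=-42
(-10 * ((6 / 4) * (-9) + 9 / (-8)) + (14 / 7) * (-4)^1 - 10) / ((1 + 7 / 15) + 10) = 7695 / 688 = 11.18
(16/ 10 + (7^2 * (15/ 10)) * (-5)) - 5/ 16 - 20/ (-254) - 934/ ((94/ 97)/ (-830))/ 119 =361191900233/ 56824880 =6356.23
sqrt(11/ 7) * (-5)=-5 * sqrt(77)/ 7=-6.27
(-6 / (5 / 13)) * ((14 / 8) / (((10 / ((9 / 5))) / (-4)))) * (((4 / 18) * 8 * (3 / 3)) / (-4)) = -1092 / 125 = -8.74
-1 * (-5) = 5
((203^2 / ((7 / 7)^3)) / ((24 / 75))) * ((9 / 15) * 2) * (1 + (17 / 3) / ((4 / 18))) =4095144.38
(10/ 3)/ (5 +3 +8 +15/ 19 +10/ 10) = 95/ 507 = 0.19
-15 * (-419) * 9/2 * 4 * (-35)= -3959550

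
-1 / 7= -0.14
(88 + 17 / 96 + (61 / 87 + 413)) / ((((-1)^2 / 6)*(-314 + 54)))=-11.58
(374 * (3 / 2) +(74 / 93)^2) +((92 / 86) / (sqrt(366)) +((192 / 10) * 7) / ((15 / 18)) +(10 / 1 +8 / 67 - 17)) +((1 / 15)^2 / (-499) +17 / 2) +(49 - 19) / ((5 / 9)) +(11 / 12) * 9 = 23 * sqrt(366) / 7869 +7583587452101 / 9638733900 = 786.84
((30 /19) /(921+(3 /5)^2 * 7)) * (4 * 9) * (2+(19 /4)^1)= 30375 /73112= 0.42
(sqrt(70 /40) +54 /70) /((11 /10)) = 54 /77 +5 * sqrt(7) /11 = 1.90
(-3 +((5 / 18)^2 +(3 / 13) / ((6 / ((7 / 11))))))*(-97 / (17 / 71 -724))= -924834569 / 2380862484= -0.39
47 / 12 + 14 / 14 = 4.92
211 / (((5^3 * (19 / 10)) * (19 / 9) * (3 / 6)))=7596 / 9025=0.84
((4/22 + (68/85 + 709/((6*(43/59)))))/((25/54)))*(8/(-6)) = -27775644/59125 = -469.78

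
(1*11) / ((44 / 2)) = 1 / 2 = 0.50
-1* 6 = -6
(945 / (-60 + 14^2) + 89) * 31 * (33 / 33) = 404519 / 136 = 2974.40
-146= -146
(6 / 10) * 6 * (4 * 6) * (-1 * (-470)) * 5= 203040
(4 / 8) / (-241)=-0.00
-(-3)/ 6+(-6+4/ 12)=-5.17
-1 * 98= -98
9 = 9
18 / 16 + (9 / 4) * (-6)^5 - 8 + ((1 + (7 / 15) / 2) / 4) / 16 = -33605483 / 1920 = -17502.86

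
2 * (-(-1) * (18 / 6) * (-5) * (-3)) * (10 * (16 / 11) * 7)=100800 / 11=9163.64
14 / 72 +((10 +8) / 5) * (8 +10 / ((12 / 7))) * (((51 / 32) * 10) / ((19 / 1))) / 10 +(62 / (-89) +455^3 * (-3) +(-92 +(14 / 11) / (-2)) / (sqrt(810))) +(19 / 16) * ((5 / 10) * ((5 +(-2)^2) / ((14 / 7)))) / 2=-2752463242951519 / 9740160 - 1019 * sqrt(10) / 990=-282589123.24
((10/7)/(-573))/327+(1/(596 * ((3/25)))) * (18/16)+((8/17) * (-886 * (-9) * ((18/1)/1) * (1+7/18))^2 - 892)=1988195596826364618271/106312806432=18701374402.13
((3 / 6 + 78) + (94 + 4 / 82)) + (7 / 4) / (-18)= 509077 / 2952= 172.45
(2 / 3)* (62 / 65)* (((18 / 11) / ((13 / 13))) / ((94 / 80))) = 5952 / 6721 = 0.89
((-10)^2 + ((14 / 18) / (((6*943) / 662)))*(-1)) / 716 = 2543783 / 18230076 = 0.14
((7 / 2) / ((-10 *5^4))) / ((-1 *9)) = 7 / 112500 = 0.00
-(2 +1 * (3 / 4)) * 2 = -11 / 2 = -5.50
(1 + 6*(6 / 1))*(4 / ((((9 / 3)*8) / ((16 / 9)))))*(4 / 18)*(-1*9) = -592 / 27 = -21.93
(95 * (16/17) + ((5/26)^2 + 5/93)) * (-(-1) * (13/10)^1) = 19131269/164424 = 116.35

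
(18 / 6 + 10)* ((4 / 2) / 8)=13 / 4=3.25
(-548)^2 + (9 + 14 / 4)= 600633 / 2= 300316.50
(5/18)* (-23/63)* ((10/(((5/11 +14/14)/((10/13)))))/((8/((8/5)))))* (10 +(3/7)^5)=-1064579725/991075176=-1.07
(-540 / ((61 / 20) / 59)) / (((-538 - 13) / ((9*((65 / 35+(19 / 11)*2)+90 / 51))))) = 53121452400 / 43996799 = 1207.39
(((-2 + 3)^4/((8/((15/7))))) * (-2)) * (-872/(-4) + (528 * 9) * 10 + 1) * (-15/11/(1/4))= 10741275/77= 139497.08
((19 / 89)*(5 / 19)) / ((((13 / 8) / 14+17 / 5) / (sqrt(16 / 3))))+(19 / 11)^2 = 11200*sqrt(3) / 525723+361 / 121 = 3.02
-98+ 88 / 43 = -4126 / 43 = -95.95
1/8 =0.12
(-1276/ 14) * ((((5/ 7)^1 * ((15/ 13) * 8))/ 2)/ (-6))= 31900/ 637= 50.08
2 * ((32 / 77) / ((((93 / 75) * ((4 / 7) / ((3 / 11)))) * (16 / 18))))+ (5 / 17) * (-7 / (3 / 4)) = -2.39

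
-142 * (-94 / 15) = 889.87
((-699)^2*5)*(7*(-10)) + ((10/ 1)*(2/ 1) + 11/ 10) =-1710103289/ 10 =-171010328.90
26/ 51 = 0.51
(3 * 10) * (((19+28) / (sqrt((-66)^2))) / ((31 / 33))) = 705 / 31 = 22.74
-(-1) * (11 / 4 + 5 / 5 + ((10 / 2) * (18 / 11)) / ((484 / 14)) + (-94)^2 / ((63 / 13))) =1827.29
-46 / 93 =-0.49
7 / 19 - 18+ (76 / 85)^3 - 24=-477432331 / 11668375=-40.92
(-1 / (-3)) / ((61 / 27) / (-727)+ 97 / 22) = 143946 / 1902671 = 0.08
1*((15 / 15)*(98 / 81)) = 98 / 81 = 1.21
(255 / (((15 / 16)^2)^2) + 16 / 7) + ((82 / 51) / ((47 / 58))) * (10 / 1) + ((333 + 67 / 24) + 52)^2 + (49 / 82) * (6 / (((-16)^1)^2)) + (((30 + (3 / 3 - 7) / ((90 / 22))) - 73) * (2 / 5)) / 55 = 328508943329331803 / 2179390752000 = 150734.30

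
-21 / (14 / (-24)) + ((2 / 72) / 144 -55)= -98495 / 5184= -19.00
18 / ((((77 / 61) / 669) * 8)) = 367281 / 308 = 1192.47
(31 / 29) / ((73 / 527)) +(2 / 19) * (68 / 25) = 8047987 / 1005575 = 8.00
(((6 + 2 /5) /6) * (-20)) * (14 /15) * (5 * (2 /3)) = -1792 /27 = -66.37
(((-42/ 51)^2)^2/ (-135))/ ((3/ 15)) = -38416/ 2255067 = -0.02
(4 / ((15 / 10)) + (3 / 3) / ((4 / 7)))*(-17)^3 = -260389 / 12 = -21699.08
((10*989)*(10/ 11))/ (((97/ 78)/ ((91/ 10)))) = 65791.21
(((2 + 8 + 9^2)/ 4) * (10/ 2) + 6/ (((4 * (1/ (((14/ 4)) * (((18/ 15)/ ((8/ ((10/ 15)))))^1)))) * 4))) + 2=18541/ 160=115.88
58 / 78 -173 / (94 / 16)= -52613 / 1833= -28.70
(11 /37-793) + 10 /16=-234455 /296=-792.08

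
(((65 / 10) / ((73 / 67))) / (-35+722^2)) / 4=871 / 304409416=0.00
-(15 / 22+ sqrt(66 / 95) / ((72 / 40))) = -15 / 22 - sqrt(6270) / 171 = -1.14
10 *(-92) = -920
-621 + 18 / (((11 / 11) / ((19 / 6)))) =-564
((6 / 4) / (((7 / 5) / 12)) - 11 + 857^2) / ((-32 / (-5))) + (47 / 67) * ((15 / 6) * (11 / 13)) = 5597505975 / 48776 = 114759.43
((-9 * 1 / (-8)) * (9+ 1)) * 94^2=99405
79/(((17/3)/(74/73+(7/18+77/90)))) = 586022/18615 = 31.48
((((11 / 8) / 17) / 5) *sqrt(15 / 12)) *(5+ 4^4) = 2871 *sqrt(5) / 1360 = 4.72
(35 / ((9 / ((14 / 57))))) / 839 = 490 / 430407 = 0.00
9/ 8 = 1.12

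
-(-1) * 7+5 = 12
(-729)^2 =531441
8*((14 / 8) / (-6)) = -7 / 3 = -2.33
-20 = -20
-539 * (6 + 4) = -5390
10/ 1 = 10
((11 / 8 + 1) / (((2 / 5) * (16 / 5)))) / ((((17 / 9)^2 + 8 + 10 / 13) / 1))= 500175 / 3325696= 0.15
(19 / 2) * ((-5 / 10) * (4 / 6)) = -19 / 6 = -3.17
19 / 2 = 9.50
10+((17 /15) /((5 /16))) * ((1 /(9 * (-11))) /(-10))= 371386 /37125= 10.00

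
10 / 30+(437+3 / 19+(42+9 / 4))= 109837 / 228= 481.74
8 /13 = 0.62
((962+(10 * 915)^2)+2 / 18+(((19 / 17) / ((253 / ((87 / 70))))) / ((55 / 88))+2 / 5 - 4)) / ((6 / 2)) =567148987273163 / 20322225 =27907819.51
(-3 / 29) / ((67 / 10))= -30 / 1943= -0.02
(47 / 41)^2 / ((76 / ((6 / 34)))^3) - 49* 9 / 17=-25.94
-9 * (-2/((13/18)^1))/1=324/13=24.92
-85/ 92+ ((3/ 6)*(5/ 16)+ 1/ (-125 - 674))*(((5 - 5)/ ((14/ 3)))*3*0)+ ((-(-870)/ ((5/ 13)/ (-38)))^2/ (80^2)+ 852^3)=5700546778883/ 9200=619624649.88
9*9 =81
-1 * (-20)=20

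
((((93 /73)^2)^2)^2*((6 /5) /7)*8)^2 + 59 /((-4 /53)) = -2202738978529012023125790976943760559 /3186851611107266898106401889348900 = -691.20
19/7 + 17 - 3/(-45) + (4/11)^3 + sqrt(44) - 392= -52012753/139755 + 2 * sqrt(11)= -365.54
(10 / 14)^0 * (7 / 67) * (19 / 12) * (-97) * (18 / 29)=-38703 / 3886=-9.96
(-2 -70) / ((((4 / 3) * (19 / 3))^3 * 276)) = -0.00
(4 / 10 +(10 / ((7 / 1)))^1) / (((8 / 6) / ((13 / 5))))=624 / 175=3.57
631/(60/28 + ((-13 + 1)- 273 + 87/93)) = -136927/61177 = -2.24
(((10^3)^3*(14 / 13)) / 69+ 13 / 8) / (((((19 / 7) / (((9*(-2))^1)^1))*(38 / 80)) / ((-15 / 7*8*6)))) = 22412661335.36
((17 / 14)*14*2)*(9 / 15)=102 / 5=20.40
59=59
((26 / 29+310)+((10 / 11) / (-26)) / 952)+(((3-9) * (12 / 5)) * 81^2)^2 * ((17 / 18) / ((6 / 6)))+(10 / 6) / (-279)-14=696430754984112164923 / 82610728200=8430270137.53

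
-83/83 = -1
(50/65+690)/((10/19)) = 17062/13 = 1312.46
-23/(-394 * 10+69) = 23/3871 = 0.01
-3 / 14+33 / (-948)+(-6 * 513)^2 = 20956673257 / 2212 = 9474083.75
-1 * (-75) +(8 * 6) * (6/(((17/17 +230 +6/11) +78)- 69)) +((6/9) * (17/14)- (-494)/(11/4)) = 414992/1617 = 256.64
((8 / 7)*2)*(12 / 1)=192 / 7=27.43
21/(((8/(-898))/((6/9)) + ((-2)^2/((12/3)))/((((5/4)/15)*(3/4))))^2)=4233621/51523684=0.08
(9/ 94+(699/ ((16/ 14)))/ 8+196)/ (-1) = -819827/ 3008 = -272.55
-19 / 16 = -1.19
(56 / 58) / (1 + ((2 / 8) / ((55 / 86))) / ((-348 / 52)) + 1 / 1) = 9240 / 18581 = 0.50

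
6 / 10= 3 / 5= 0.60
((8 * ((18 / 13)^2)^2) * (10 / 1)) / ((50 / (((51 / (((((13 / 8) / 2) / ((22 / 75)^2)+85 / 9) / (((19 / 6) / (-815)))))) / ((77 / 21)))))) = -2578035879936 / 153206555617375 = -0.02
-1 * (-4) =4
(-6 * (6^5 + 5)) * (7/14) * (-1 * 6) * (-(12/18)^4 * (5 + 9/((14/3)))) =-12076112/63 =-191684.32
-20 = -20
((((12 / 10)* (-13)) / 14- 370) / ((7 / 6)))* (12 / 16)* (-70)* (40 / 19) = 4676040 / 133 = 35158.20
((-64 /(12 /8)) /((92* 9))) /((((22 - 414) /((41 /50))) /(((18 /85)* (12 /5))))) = 656 /11974375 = 0.00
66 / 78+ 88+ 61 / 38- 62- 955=-457715 / 494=-926.55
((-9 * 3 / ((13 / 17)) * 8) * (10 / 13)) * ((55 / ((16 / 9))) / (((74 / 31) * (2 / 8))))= -70433550 / 6253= -11263.96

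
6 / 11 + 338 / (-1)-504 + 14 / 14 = -840.45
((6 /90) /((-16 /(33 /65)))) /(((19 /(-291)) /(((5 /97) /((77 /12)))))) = 0.00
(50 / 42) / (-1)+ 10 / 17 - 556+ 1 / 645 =-42721886 / 76755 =-556.60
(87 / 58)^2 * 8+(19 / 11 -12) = 7.73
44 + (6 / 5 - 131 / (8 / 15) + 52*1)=-5937 / 40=-148.42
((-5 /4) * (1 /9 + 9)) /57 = -205 /1026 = -0.20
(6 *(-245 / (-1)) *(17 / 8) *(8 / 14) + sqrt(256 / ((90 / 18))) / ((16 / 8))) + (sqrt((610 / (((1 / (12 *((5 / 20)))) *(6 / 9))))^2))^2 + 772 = 8 *sqrt(5) / 5 + 7537582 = 7537585.58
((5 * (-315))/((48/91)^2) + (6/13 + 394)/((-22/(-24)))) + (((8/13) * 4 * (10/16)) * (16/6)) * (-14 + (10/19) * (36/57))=-209594613187/39646464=-5286.59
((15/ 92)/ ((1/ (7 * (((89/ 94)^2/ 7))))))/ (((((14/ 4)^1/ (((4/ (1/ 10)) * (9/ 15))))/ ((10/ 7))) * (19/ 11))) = 0.83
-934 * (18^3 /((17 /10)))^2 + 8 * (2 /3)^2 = -28590675485152 /2601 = -10992185884.33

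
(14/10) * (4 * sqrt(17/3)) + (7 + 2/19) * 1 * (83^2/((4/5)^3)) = 28 * sqrt(51)/15 + 116251875/1216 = 95615.20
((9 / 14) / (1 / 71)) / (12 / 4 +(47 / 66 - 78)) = -21087 / 34321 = -0.61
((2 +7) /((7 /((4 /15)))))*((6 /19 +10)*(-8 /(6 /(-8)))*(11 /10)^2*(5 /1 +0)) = 108416 /475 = 228.24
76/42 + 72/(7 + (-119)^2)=9641/5313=1.81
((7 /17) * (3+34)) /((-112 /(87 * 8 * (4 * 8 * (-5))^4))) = -1054801920000 /17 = -62047171764.71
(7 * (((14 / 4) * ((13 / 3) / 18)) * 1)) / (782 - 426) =637 / 38448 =0.02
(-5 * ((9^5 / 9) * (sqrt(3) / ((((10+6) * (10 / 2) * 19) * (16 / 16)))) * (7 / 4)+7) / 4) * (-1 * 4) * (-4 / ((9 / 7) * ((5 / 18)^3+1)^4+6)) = -368956908713611008 * sqrt(3) / 18071149513174213 - 17995154822184960 / 951113132272327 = -54.28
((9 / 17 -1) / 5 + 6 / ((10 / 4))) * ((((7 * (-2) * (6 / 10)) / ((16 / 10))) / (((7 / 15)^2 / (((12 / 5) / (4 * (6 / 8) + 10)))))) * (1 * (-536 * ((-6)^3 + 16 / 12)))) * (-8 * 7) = 14613709824 / 221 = 66125383.82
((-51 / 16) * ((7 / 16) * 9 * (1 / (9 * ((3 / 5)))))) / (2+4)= -595 / 1536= -0.39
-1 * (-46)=46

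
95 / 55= 19 / 11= 1.73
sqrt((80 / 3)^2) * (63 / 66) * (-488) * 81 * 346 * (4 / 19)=-73291342.39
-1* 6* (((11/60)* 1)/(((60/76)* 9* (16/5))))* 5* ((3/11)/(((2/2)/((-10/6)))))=95/864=0.11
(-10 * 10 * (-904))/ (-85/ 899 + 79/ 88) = 112552.92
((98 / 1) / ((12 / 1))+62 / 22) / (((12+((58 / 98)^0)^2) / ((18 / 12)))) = 725 / 572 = 1.27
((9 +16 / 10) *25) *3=795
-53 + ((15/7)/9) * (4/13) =-52.93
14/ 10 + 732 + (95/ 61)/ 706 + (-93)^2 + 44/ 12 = 6063306631/ 645990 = 9386.07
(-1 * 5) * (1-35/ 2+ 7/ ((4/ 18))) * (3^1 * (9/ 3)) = -675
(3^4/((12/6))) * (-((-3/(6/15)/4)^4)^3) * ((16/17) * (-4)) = 10509453369140625/36507222016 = 287873.27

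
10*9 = 90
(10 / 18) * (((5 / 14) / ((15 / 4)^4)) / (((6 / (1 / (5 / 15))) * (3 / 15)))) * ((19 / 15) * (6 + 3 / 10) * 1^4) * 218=132544 / 30375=4.36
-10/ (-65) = 2/ 13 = 0.15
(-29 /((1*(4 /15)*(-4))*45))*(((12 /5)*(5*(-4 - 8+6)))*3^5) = -21141 /2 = -10570.50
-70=-70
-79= -79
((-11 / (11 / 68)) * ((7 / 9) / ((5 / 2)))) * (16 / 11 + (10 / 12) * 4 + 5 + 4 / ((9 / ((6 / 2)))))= -349384 / 1485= -235.28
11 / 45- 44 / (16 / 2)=-473 / 90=-5.26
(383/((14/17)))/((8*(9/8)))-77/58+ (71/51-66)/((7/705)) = -28647871/4437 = -6456.59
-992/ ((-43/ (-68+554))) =482112/ 43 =11211.91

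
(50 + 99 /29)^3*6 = 22300032894 /24389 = 914347.98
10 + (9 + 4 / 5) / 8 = 449 / 40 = 11.22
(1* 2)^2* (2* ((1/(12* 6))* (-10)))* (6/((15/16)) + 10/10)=-74/9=-8.22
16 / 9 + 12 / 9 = 28 / 9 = 3.11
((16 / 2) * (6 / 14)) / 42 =0.08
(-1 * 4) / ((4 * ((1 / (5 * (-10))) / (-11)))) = -550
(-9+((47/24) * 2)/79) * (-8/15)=3394/711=4.77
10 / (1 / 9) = 90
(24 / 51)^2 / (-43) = -64 / 12427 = -0.01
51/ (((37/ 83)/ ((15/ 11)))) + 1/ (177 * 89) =1000237142/ 6411471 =156.01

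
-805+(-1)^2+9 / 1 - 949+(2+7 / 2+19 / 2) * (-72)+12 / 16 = -2823.25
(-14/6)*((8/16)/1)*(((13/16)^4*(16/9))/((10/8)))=-199927/276480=-0.72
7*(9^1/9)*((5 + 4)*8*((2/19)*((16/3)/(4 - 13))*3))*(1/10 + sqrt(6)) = -1792*sqrt(6)/19 - 896/95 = -240.46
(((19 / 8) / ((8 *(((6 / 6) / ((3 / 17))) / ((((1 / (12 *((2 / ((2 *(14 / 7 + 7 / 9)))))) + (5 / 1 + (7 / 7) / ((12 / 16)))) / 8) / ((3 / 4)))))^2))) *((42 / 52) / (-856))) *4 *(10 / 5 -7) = 334282865 / 1600483442688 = 0.00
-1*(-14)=14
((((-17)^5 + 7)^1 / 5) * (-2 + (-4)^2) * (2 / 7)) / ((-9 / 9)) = 1135880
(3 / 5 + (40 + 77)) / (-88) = -147 / 110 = -1.34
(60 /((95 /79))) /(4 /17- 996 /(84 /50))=-56406 /669959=-0.08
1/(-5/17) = -17/5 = -3.40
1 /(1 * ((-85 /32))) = -32 /85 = -0.38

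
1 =1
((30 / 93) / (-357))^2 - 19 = -2327091191 / 122478489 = -19.00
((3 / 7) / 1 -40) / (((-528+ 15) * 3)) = 277 / 10773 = 0.03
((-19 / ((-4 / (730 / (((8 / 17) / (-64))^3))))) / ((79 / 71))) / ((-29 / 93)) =57593635319040 / 2291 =25139081326.51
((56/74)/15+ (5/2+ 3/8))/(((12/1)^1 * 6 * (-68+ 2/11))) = -142879/238481280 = -0.00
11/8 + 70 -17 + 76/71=31493/568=55.45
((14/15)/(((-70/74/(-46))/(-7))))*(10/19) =-47656/285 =-167.21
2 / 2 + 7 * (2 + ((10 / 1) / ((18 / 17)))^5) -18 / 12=62120338073 / 118098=526006.69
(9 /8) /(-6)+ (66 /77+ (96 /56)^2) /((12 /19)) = 4565 /784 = 5.82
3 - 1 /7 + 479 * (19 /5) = 63807 /35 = 1823.06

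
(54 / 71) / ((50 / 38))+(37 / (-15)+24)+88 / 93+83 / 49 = 200206642 / 8088675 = 24.75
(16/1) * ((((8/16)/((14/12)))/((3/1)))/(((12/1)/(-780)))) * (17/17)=-1040/7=-148.57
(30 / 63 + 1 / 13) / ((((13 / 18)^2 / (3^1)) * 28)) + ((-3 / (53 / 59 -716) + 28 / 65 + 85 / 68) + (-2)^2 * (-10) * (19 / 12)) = -16769405792599 / 272519263380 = -61.53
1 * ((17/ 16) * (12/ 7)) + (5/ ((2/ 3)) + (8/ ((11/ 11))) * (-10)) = -1979/ 28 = -70.68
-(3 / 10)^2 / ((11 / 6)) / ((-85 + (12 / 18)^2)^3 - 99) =19683 / 242430788600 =0.00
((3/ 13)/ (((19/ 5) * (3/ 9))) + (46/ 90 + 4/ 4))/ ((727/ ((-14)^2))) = 3688916/ 8080605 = 0.46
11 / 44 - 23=-91 / 4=-22.75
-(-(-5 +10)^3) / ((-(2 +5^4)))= -125 / 627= -0.20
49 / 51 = 0.96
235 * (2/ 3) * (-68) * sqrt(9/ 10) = -3196 * sqrt(10) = -10106.64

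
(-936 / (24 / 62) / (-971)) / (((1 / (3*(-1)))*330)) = -1209 / 53405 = -0.02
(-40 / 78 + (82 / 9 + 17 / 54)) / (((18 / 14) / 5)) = 218995 / 6318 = 34.66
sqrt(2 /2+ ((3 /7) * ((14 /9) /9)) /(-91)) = sqrt(670215) /819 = 1.00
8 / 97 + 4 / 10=234 / 485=0.48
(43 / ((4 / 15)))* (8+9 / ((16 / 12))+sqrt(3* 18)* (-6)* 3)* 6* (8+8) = 228330 - 835920* sqrt(6) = -1819247.47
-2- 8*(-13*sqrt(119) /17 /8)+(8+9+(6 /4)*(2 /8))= 13*sqrt(119) /17+123 /8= 23.72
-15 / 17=-0.88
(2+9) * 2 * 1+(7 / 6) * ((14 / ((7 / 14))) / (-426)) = 14009 / 639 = 21.92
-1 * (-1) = 1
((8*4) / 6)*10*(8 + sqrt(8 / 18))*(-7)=-29120 / 9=-3235.56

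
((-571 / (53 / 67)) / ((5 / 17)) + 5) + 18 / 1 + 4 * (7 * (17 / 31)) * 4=-19467934 / 8215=-2369.80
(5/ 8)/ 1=5/ 8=0.62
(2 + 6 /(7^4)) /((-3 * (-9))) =4808 /64827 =0.07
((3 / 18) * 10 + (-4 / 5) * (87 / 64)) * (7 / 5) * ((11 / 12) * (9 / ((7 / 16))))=1529 / 100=15.29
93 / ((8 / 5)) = 465 / 8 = 58.12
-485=-485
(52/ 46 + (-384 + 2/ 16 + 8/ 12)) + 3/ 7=-1474693/ 3864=-381.65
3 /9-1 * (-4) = 4.33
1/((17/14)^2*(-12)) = -49/867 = -0.06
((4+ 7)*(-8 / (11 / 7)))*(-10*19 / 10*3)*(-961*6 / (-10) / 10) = 4601268 / 25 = 184050.72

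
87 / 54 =29 / 18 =1.61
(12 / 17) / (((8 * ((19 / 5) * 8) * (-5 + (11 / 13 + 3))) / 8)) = -13 / 646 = -0.02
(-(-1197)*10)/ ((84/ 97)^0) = 11970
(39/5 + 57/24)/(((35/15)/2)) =1221/140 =8.72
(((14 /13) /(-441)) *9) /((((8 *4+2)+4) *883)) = -0.00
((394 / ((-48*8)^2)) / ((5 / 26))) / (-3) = -2561 / 552960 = -0.00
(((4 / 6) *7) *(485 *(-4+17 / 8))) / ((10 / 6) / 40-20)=101850 / 479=212.63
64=64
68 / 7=9.71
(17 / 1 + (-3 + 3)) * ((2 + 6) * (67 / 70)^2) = 152626 / 1225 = 124.59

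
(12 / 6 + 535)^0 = 1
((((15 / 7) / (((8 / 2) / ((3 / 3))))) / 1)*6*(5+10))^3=307546875 / 2744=112079.76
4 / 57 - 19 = -1079 / 57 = -18.93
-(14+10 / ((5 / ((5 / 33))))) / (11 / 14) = -6608 / 363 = -18.20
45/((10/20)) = 90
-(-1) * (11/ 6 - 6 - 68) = -72.17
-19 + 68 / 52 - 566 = -7588 / 13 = -583.69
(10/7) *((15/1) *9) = 1350/7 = 192.86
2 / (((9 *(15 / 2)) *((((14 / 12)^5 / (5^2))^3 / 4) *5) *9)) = 19349176320000 / 4747561509943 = 4.08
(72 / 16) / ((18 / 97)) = 97 / 4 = 24.25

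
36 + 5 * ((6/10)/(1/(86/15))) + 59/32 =8807/160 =55.04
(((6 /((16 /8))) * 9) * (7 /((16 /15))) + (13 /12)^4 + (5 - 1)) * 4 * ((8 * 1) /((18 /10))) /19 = 18928325 /110808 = 170.82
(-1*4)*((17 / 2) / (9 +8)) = -2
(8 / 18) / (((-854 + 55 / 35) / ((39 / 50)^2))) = -91 / 286875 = -0.00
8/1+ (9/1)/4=41/4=10.25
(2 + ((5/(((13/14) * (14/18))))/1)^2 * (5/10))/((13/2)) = 3.99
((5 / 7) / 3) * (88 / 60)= 22 / 63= 0.35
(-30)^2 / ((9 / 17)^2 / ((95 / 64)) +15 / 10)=16473000 / 30911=532.92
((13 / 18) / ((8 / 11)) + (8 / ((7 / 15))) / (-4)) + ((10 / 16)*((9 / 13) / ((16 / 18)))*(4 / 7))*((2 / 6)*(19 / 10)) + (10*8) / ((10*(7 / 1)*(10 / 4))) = -49783 / 18720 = -2.66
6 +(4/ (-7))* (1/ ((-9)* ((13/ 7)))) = 706/ 117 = 6.03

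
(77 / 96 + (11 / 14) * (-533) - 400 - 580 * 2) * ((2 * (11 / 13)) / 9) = -14621255 / 39312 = -371.93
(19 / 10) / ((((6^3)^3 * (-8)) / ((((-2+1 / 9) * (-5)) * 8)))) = -323 / 181398528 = -0.00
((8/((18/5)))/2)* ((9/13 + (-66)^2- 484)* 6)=1006900/39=25817.95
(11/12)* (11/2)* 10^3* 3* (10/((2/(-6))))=-453750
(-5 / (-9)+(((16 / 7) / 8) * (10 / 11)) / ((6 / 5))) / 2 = 535 / 1386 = 0.39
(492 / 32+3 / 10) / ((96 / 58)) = 6061 / 640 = 9.47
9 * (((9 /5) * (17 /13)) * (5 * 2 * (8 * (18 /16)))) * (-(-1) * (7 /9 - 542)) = -13414734 /13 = -1031902.62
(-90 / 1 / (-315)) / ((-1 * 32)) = -1 / 112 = -0.01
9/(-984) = -3/328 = -0.01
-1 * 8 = -8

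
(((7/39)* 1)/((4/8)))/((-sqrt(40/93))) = -7* sqrt(930)/390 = -0.55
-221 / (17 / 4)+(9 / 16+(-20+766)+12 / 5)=55757 / 80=696.96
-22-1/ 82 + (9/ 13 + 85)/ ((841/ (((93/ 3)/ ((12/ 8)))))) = -53538619/ 2689518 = -19.91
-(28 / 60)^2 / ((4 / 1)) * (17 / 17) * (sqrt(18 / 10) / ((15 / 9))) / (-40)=49 * sqrt(5) / 100000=0.00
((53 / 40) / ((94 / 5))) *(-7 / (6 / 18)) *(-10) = 5565 / 376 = 14.80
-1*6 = -6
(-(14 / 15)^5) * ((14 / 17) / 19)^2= -105413504 / 79224834375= -0.00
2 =2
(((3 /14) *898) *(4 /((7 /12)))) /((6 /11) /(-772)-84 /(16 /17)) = -61006528 /4126437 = -14.78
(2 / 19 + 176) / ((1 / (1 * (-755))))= -2526230 / 19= -132959.47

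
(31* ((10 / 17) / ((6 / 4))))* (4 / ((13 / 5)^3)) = 310000 / 112047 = 2.77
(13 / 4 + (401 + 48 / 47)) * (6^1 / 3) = 810.54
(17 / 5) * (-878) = -14926 / 5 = -2985.20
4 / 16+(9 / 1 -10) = -3 / 4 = -0.75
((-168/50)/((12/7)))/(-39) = 49/975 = 0.05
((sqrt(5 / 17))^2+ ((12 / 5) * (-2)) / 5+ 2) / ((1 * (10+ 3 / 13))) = 1053 / 8075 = 0.13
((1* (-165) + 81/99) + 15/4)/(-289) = 7059/12716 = 0.56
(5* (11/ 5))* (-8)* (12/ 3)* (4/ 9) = -1408/ 9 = -156.44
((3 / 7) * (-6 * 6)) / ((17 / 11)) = -1188 / 119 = -9.98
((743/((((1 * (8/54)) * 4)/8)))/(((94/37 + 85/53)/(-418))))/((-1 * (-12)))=-84307.26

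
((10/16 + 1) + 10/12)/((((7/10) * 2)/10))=1475/84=17.56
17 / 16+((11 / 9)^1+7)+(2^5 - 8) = 4793 / 144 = 33.28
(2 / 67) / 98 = 0.00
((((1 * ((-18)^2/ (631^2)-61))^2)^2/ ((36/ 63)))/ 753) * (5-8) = -2435729633563011475625701150567/ 25232982515451571407241964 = -96529.60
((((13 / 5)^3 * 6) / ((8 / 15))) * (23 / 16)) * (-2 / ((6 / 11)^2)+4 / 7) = -1748.28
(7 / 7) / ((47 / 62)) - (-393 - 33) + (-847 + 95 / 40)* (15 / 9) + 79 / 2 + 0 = -1061323 / 1128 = -940.89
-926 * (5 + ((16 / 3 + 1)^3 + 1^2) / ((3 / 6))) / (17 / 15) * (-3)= 64389410 / 51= 1262537.45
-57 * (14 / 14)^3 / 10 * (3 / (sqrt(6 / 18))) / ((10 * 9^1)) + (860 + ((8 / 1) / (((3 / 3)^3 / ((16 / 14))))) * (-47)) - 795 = -2553 / 7 - 19 * sqrt(3) / 100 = -365.04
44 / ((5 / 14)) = 616 / 5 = 123.20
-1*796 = -796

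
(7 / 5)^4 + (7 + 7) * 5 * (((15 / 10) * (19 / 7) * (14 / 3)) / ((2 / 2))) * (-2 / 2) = -1326.16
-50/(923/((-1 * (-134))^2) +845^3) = -897800/10833772801423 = -0.00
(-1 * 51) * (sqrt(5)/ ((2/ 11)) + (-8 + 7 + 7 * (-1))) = -219.22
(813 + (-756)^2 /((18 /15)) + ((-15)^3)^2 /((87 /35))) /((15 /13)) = 635814062 /145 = 4384924.57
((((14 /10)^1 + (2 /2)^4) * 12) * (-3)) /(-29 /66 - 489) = 28512 /161515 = 0.18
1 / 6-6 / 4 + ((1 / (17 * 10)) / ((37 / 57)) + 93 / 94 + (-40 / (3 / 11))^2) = 21510.78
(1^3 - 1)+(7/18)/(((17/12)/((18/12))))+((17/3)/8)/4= 0.59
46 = 46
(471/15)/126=157/630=0.25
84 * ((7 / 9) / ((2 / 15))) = 490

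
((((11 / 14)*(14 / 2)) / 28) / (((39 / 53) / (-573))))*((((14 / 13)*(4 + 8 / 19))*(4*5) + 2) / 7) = -1337015471 / 629356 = -2124.42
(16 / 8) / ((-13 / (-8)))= 16 / 13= 1.23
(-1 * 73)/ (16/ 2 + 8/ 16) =-146/ 17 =-8.59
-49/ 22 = -2.23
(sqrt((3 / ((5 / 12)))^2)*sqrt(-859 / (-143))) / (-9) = -4*sqrt(122837) / 715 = -1.96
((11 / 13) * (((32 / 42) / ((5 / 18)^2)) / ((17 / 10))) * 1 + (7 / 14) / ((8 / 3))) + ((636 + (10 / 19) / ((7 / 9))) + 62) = 1654894079 / 2351440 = 703.78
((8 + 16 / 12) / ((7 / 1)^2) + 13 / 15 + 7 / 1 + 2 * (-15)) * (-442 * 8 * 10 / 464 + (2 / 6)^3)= 15268096 / 9135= 1671.38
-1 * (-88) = 88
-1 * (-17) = 17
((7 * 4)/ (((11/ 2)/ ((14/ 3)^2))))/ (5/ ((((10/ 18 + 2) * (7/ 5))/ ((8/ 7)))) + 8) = 386561/ 33462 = 11.55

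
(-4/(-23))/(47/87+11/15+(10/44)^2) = 842160/6417253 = 0.13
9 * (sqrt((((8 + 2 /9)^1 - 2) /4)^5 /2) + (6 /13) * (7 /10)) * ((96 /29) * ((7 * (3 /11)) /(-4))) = -10976 * sqrt(7) /957 - 95256 /20735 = -34.94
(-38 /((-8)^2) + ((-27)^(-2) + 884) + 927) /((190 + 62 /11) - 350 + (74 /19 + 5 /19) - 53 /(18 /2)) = -8826736501 /761047488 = -11.60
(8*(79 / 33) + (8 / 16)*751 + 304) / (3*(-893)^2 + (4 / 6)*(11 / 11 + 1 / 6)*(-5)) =138333 / 473683936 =0.00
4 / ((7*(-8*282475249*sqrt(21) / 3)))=-sqrt(21) / 27682574402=-0.00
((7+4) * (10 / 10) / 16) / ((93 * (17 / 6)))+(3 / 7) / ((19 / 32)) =406199 / 560728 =0.72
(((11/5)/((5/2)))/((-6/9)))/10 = -33/250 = -0.13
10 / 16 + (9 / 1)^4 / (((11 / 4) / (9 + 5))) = 2939383 / 88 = 33402.08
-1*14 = -14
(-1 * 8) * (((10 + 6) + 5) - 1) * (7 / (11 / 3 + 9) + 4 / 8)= -3200 / 19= -168.42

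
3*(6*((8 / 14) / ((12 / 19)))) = 114 / 7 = 16.29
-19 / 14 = -1.36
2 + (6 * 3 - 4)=16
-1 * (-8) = 8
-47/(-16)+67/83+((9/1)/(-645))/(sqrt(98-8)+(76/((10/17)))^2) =1125*sqrt(10)/7488561267058+18620303434072357/4972404681326512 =3.74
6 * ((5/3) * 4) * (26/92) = 260/23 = 11.30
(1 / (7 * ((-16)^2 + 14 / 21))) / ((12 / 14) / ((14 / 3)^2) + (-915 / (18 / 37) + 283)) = -63 / 180854300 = -0.00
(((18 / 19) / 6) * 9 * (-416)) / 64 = -351 / 38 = -9.24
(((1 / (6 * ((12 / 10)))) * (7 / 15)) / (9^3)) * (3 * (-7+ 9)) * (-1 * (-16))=56 / 6561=0.01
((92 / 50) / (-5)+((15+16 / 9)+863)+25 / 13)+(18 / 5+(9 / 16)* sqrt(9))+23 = 212851163 / 234000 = 909.62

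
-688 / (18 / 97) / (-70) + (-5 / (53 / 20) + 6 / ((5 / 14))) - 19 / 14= 2221141 / 33390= 66.52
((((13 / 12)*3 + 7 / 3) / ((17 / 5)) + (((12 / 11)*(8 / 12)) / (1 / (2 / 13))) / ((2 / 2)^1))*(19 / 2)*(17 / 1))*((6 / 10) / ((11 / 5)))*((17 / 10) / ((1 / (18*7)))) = 1041237981 / 62920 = 16548.60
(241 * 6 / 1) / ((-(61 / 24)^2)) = -832896 / 3721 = -223.84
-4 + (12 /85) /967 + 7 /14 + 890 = 145731759 /164390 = 886.50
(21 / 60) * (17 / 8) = 119 / 160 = 0.74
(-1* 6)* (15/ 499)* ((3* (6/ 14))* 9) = -7290/ 3493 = -2.09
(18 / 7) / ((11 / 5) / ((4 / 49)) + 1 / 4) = 45 / 476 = 0.09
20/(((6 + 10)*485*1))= 1/388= 0.00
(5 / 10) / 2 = 1 / 4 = 0.25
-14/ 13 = -1.08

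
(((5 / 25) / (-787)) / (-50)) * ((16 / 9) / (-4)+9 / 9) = 1 / 354150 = 0.00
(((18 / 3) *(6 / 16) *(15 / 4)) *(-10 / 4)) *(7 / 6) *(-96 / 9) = 525 / 2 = 262.50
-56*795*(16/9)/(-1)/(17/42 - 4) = -3324160/151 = -22014.30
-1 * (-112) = 112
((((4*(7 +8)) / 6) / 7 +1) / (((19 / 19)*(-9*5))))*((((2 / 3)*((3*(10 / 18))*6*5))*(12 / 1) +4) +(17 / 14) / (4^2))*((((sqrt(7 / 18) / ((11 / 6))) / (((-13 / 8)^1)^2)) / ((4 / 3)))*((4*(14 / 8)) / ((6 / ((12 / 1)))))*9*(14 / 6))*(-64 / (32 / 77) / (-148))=-644.52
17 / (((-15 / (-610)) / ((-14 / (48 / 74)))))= -268583 / 18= -14921.28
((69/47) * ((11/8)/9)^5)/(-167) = -3704173/5062389497856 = -0.00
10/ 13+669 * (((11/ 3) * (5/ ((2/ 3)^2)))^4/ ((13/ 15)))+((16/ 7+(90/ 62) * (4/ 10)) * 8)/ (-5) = 2234960414.41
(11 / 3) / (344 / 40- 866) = -55 / 12861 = -0.00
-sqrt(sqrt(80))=-2*5^(1 / 4)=-2.99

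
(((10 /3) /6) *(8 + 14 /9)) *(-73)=-31390 /81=-387.53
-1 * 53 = -53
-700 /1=-700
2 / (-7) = -2 / 7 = -0.29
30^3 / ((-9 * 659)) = -3000 / 659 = -4.55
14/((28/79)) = 79/2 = 39.50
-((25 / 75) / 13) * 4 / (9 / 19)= -76 / 351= -0.22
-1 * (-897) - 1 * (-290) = 1187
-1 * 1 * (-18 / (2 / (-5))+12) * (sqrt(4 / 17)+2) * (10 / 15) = -76- 76 * sqrt(17) / 17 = -94.43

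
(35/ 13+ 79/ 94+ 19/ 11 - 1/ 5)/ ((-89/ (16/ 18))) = -151148/ 2990845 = -0.05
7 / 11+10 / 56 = 251 / 308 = 0.81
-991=-991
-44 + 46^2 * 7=14768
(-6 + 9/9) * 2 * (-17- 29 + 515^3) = -1365908290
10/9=1.11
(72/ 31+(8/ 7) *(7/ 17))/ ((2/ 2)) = 1472/ 527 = 2.79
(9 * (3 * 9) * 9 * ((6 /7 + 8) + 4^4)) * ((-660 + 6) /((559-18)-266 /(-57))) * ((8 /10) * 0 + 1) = -7955317476 /11459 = -694241.86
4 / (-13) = -4 / 13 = -0.31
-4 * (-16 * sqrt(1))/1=64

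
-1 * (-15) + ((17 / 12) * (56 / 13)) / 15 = 9013 / 585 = 15.41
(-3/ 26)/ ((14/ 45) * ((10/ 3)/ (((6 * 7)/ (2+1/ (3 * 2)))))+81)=-729/ 512096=-0.00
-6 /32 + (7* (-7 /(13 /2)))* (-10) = 75.20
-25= -25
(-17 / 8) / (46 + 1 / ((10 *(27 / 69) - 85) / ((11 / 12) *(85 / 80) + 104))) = -152184 / 3201623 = -0.05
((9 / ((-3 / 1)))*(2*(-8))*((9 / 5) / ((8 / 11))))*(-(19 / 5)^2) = -214434 / 125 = -1715.47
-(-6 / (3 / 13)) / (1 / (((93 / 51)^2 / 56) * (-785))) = -9807005 / 8092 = -1211.94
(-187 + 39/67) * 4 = -745.67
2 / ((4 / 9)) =9 / 2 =4.50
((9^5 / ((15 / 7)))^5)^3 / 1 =122416508147616433152233778194941989486454839057914712481270742548917099508701 / 30517578125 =4011344138981095281532396000000000000000000000000000000000000000000.00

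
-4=-4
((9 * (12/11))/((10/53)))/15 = 954/275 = 3.47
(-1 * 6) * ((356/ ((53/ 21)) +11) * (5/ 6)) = -40295/ 53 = -760.28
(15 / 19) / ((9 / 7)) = 35 / 57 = 0.61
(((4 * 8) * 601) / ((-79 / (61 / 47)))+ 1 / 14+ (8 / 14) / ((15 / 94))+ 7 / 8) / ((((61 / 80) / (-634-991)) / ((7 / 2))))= 1578406604125 / 679479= 2322965.98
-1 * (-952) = 952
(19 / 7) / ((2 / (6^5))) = 73872 / 7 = 10553.14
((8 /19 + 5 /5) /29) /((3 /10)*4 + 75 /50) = 10 /551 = 0.02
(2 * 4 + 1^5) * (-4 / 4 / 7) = -9 / 7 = -1.29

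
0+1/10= 1/10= 0.10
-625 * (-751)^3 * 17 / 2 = 4500375479375 / 2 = 2250187739687.50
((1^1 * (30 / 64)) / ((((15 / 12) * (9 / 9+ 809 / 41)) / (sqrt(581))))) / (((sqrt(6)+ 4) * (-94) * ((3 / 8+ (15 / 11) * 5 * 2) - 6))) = -451 * sqrt(581) / 46941250+ 451 * sqrt(3486) / 187765000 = -0.00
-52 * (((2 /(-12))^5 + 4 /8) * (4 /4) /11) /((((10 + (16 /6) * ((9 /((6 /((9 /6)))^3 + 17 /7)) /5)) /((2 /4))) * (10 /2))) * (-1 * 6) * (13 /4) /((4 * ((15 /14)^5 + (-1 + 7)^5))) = 1711288151755 /116370130989398616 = 0.00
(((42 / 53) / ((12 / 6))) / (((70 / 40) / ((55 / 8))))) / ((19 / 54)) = 4455 / 1007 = 4.42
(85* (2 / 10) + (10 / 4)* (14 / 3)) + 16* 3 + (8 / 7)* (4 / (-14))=11222 / 147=76.34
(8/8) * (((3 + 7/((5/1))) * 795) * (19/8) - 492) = 31263/4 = 7815.75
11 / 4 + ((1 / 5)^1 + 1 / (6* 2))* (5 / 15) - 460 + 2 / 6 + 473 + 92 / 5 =34.58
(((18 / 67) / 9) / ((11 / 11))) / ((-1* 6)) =-1 / 201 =-0.00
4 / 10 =2 / 5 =0.40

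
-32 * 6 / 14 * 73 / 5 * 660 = -925056 / 7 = -132150.86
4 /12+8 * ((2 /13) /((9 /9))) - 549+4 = -21194 /39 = -543.44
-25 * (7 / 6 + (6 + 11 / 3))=-1625 / 6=-270.83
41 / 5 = 8.20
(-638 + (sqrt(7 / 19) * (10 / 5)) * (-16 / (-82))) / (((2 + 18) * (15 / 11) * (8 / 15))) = -3509 / 80 + 11 * sqrt(133) / 7790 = -43.85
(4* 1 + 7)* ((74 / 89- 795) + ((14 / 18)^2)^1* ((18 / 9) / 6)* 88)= -184708865 / 21627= -8540.66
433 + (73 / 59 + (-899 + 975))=30104 / 59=510.24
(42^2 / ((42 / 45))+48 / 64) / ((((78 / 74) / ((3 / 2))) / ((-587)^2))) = 96421087839 / 104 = 927125844.61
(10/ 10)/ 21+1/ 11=32/ 231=0.14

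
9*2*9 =162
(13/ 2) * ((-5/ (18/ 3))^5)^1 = -40625/ 15552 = -2.61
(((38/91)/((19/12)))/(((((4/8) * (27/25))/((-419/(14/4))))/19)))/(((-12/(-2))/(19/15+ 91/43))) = -1389672160/2218671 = -626.35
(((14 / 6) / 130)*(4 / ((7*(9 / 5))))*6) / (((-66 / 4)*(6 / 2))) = -8 / 11583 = -0.00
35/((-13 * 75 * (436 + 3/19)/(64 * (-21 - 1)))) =187264/1615965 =0.12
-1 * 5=-5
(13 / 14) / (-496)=-13 / 6944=-0.00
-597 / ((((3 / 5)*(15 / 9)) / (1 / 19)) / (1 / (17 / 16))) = -9552 / 323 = -29.57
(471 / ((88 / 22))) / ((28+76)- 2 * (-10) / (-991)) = 155587 / 137392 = 1.13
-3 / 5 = -0.60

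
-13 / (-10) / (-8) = -0.16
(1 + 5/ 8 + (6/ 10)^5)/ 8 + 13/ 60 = 0.43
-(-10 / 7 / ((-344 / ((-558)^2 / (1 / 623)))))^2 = -1199877294170025 / 1849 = -648933095819.38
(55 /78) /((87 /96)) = 880 /1131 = 0.78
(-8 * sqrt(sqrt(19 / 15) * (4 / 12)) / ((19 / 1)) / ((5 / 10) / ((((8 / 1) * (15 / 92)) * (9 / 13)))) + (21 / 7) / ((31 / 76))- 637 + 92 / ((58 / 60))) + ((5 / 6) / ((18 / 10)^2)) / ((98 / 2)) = -11442300299 / 21408786- 288 * 5^(3 / 4) * 57^(1 / 4) / 5681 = -534.93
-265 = -265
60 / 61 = 0.98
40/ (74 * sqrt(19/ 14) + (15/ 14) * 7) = -8400/ 206513 + 5920 * sqrt(266)/ 206513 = 0.43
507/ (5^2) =507/ 25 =20.28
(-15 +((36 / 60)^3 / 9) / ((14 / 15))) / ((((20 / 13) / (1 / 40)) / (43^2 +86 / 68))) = -612311271 / 1360000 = -450.23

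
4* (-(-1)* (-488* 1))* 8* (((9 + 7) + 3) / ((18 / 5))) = -82417.78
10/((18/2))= 10/9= 1.11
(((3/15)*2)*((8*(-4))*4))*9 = -2304/5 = -460.80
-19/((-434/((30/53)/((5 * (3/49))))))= 133/1643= 0.08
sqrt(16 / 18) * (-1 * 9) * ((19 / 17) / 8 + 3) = -1281 * sqrt(2) / 68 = -26.64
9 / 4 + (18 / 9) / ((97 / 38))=1177 / 388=3.03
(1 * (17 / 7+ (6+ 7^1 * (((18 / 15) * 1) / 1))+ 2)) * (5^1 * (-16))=-10544 / 7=-1506.29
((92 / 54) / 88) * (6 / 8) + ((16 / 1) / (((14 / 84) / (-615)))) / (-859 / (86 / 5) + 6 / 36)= 12064145123 / 10170864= 1186.15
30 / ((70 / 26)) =78 / 7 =11.14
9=9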